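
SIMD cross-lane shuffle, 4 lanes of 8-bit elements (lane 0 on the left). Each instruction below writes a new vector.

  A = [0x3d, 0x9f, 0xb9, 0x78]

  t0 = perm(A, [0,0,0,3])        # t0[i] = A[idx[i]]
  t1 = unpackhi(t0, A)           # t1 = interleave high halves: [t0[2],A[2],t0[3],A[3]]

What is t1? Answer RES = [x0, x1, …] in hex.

t0 = [0x3d, 0x3d, 0x3d, 0x78]
t1 = [0x3d, 0xb9, 0x78, 0x78]

RES = [ 0x3d  0xb9  0x78  0x78 ]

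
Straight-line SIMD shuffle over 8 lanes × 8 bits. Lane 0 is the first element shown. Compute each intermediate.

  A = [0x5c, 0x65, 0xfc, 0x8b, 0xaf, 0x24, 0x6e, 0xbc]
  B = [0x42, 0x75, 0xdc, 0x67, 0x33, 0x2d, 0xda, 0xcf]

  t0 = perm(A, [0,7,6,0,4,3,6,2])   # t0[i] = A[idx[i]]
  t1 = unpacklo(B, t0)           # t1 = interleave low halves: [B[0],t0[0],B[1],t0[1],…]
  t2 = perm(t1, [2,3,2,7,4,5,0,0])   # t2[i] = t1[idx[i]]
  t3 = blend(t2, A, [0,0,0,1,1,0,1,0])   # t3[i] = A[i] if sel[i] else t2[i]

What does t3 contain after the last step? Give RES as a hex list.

  t0: 5c bc 6e 5c af 8b 6e fc
  t1: 42 5c 75 bc dc 6e 67 5c
  t2: 75 bc 75 5c dc 6e 42 42
  t3: 75 bc 75 8b af 6e 6e 42

RES = [ 0x75  0xbc  0x75  0x8b  0xaf  0x6e  0x6e  0x42 ]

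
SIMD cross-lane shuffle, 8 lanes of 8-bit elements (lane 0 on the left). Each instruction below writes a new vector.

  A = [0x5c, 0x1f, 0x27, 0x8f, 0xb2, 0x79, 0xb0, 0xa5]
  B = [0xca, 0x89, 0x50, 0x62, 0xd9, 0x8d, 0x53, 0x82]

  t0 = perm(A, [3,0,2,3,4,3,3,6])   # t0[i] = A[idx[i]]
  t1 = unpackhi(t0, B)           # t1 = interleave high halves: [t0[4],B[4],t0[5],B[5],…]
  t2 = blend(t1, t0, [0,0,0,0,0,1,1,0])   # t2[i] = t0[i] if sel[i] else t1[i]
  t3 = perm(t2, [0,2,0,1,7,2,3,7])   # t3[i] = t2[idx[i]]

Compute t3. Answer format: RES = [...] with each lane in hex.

RES = [0xb2, 0x8f, 0xb2, 0xd9, 0x82, 0x8f, 0x8d, 0x82]

t0 = [0x8f, 0x5c, 0x27, 0x8f, 0xb2, 0x8f, 0x8f, 0xb0]
t1 = [0xb2, 0xd9, 0x8f, 0x8d, 0x8f, 0x53, 0xb0, 0x82]
t2 = [0xb2, 0xd9, 0x8f, 0x8d, 0x8f, 0x8f, 0x8f, 0x82]
t3 = [0xb2, 0x8f, 0xb2, 0xd9, 0x82, 0x8f, 0x8d, 0x82]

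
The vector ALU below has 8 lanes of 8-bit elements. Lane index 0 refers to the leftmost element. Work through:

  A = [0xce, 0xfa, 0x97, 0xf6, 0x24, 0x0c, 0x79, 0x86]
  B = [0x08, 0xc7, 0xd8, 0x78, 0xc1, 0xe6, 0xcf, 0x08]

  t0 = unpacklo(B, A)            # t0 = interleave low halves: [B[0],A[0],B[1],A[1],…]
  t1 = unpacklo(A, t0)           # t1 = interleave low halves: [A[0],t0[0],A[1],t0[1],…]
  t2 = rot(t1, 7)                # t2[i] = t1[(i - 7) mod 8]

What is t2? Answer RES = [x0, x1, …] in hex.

→ t0 |08|ce|c7|fa|d8|97|78|f6|
→ t1 |ce|08|fa|ce|97|c7|f6|fa|
→ t2 |08|fa|ce|97|c7|f6|fa|ce|

RES = [0x08, 0xfa, 0xce, 0x97, 0xc7, 0xf6, 0xfa, 0xce]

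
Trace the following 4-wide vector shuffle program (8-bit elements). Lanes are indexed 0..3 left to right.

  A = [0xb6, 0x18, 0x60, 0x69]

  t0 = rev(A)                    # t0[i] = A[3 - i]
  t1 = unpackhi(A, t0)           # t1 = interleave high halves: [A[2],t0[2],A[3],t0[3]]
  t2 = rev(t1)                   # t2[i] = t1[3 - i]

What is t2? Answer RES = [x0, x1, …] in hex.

t0 = [0x69, 0x60, 0x18, 0xb6]
t1 = [0x60, 0x18, 0x69, 0xb6]
t2 = [0xb6, 0x69, 0x18, 0x60]

RES = [0xb6, 0x69, 0x18, 0x60]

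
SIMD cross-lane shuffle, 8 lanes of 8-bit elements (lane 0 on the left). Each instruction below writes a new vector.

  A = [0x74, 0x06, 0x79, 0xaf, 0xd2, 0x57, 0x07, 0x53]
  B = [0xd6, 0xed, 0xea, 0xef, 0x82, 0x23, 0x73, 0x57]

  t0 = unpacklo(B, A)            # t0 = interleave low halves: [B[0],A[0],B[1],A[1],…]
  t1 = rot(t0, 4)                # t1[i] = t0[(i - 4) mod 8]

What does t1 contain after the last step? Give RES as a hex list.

RES = [ 0xea  0x79  0xef  0xaf  0xd6  0x74  0xed  0x06 ]

  t0: d6 74 ed 06 ea 79 ef af
  t1: ea 79 ef af d6 74 ed 06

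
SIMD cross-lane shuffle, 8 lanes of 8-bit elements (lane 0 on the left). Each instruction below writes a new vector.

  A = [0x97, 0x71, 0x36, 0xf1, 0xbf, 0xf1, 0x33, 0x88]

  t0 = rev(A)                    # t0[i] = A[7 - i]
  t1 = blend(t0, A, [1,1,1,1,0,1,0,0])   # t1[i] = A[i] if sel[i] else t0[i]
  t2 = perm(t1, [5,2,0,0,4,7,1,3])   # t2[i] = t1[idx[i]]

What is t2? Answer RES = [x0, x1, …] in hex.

  t0: 88 33 f1 bf f1 36 71 97
  t1: 97 71 36 f1 f1 f1 71 97
  t2: f1 36 97 97 f1 97 71 f1

RES = [ 0xf1  0x36  0x97  0x97  0xf1  0x97  0x71  0xf1 ]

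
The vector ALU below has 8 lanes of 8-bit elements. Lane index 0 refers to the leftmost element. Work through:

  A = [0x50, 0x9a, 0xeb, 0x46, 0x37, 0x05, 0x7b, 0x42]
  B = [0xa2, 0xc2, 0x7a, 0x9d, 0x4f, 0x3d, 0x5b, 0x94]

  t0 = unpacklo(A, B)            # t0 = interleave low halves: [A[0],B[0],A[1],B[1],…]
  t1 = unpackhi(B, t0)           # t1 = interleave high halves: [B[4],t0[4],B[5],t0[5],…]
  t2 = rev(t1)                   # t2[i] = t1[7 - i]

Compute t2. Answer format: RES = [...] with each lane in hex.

→ t0 |50|a2|9a|c2|eb|7a|46|9d|
→ t1 |4f|eb|3d|7a|5b|46|94|9d|
→ t2 |9d|94|46|5b|7a|3d|eb|4f|

RES = [ 0x9d  0x94  0x46  0x5b  0x7a  0x3d  0xeb  0x4f ]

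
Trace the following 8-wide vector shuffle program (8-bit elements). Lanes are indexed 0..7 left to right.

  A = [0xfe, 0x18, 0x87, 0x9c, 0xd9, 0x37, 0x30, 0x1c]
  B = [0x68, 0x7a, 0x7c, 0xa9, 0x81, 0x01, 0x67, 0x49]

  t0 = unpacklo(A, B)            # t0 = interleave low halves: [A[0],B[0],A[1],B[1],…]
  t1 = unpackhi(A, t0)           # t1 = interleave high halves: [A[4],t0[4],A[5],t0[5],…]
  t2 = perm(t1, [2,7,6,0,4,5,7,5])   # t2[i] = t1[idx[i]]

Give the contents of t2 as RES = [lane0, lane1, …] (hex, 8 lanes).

RES = [0x37, 0xa9, 0x1c, 0xd9, 0x30, 0x9c, 0xa9, 0x9c]

  t0: fe 68 18 7a 87 7c 9c a9
  t1: d9 87 37 7c 30 9c 1c a9
  t2: 37 a9 1c d9 30 9c a9 9c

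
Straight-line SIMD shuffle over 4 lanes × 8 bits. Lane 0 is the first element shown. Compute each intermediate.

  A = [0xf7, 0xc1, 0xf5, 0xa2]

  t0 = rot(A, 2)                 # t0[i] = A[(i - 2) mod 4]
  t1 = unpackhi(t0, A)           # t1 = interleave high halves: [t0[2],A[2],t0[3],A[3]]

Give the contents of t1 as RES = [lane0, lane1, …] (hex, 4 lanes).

→ t0 |f5|a2|f7|c1|
→ t1 |f7|f5|c1|a2|

RES = [ 0xf7  0xf5  0xc1  0xa2 ]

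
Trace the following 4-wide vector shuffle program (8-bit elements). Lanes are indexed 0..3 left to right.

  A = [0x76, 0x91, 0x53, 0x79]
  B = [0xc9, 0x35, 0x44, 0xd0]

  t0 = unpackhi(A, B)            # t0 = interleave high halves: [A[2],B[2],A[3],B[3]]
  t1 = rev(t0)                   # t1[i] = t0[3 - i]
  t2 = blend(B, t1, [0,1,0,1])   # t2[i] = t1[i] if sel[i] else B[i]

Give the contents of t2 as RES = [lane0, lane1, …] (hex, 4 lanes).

t0 = [0x53, 0x44, 0x79, 0xd0]
t1 = [0xd0, 0x79, 0x44, 0x53]
t2 = [0xc9, 0x79, 0x44, 0x53]

RES = [ 0xc9  0x79  0x44  0x53 ]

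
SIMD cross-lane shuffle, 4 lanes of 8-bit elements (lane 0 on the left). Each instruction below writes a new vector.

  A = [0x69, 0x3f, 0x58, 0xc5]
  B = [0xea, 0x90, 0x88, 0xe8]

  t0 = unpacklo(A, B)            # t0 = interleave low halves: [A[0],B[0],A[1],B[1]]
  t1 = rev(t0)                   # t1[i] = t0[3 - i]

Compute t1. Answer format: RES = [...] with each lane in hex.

→ t0 |69|ea|3f|90|
→ t1 |90|3f|ea|69|

RES = [0x90, 0x3f, 0xea, 0x69]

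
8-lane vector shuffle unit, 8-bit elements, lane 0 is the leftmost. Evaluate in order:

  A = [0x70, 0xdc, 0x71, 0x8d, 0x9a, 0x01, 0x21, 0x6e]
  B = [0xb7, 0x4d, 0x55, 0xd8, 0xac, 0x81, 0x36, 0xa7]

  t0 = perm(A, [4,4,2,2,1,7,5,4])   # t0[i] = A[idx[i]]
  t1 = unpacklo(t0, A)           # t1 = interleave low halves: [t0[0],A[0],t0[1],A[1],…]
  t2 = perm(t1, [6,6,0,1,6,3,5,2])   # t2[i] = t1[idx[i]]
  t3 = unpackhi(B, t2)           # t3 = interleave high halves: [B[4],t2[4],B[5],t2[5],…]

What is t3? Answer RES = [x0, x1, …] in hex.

RES = [0xac, 0x71, 0x81, 0xdc, 0x36, 0x71, 0xa7, 0x9a]

t0 = [0x9a, 0x9a, 0x71, 0x71, 0xdc, 0x6e, 0x01, 0x9a]
t1 = [0x9a, 0x70, 0x9a, 0xdc, 0x71, 0x71, 0x71, 0x8d]
t2 = [0x71, 0x71, 0x9a, 0x70, 0x71, 0xdc, 0x71, 0x9a]
t3 = [0xac, 0x71, 0x81, 0xdc, 0x36, 0x71, 0xa7, 0x9a]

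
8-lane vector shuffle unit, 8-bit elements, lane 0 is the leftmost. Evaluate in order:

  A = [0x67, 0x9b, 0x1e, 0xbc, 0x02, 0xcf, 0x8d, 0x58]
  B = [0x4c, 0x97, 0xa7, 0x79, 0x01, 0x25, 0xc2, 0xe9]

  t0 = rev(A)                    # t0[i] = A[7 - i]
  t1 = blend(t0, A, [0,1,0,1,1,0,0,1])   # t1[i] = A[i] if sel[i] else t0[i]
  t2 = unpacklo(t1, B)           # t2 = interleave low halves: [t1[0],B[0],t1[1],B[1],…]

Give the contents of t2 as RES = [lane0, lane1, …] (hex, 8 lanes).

  t0: 58 8d cf 02 bc 1e 9b 67
  t1: 58 9b cf bc 02 1e 9b 58
  t2: 58 4c 9b 97 cf a7 bc 79

RES = [ 0x58  0x4c  0x9b  0x97  0xcf  0xa7  0xbc  0x79 ]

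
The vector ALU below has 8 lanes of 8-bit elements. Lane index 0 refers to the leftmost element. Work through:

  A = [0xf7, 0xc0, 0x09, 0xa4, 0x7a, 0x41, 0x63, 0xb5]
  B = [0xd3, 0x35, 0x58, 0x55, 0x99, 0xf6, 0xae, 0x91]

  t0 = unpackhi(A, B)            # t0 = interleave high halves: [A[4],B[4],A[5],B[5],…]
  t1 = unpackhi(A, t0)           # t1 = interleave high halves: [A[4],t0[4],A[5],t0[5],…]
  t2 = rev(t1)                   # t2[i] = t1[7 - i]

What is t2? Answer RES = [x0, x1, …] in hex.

RES = [ 0x91  0xb5  0xb5  0x63  0xae  0x41  0x63  0x7a ]

→ t0 |7a|99|41|f6|63|ae|b5|91|
→ t1 |7a|63|41|ae|63|b5|b5|91|
→ t2 |91|b5|b5|63|ae|41|63|7a|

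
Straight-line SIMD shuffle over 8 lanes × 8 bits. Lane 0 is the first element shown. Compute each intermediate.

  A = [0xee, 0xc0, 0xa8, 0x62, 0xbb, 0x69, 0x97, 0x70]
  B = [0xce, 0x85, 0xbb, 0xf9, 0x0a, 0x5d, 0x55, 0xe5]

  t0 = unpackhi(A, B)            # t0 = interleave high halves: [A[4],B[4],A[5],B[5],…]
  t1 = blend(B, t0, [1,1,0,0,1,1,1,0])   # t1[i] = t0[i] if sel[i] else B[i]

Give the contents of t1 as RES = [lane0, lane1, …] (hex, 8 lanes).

t0 = [0xbb, 0x0a, 0x69, 0x5d, 0x97, 0x55, 0x70, 0xe5]
t1 = [0xbb, 0x0a, 0xbb, 0xf9, 0x97, 0x55, 0x70, 0xe5]

RES = [ 0xbb  0x0a  0xbb  0xf9  0x97  0x55  0x70  0xe5 ]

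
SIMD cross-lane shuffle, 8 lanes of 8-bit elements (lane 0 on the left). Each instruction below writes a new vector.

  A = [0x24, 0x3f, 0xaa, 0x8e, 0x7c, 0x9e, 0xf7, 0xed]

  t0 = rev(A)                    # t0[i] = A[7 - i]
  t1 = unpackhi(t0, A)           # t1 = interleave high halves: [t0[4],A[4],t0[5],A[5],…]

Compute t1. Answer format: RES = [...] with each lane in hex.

  t0: ed f7 9e 7c 8e aa 3f 24
  t1: 8e 7c aa 9e 3f f7 24 ed

RES = [ 0x8e  0x7c  0xaa  0x9e  0x3f  0xf7  0x24  0xed ]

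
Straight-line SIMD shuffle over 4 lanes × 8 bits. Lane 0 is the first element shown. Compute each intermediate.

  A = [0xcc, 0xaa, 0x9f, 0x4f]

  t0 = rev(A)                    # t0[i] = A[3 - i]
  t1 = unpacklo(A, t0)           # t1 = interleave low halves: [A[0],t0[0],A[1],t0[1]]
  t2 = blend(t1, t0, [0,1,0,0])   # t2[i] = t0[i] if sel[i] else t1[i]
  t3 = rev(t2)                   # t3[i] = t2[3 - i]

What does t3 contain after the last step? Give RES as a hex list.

  t0: 4f 9f aa cc
  t1: cc 4f aa 9f
  t2: cc 9f aa 9f
  t3: 9f aa 9f cc

RES = [0x9f, 0xaa, 0x9f, 0xcc]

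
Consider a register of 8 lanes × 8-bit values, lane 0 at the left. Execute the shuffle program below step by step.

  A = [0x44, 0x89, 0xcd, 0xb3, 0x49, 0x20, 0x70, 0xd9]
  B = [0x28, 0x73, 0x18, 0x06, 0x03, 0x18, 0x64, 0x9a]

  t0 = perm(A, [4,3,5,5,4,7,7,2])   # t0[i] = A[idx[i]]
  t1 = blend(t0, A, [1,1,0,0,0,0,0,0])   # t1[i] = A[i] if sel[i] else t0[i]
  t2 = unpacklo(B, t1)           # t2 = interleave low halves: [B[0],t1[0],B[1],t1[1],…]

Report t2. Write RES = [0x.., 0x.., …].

RES = [ 0x28  0x44  0x73  0x89  0x18  0x20  0x06  0x20 ]

→ t0 |49|b3|20|20|49|d9|d9|cd|
→ t1 |44|89|20|20|49|d9|d9|cd|
→ t2 |28|44|73|89|18|20|06|20|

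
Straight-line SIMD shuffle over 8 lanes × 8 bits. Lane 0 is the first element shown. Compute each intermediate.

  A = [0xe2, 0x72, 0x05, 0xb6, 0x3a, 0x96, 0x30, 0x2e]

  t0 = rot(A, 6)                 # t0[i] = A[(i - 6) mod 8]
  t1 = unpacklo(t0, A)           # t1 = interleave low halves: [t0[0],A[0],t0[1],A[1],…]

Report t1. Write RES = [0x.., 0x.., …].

t0 = [0x05, 0xb6, 0x3a, 0x96, 0x30, 0x2e, 0xe2, 0x72]
t1 = [0x05, 0xe2, 0xb6, 0x72, 0x3a, 0x05, 0x96, 0xb6]

RES = [ 0x05  0xe2  0xb6  0x72  0x3a  0x05  0x96  0xb6 ]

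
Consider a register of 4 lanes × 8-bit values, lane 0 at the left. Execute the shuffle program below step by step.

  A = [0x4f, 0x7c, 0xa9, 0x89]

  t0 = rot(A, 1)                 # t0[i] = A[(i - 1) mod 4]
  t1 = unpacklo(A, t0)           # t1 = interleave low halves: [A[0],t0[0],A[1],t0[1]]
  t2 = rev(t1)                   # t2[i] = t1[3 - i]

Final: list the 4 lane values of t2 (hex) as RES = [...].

RES = [ 0x4f  0x7c  0x89  0x4f ]

t0 = [0x89, 0x4f, 0x7c, 0xa9]
t1 = [0x4f, 0x89, 0x7c, 0x4f]
t2 = [0x4f, 0x7c, 0x89, 0x4f]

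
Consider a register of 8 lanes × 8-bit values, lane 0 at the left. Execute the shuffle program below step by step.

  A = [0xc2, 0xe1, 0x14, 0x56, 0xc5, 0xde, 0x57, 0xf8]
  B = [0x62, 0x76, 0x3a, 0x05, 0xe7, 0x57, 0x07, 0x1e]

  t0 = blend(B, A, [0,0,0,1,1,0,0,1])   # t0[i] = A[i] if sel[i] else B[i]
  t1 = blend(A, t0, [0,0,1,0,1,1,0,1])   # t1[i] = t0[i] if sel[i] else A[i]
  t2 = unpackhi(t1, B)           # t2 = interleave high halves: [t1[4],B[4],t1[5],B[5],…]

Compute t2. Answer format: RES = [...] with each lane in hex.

RES = [0xc5, 0xe7, 0x57, 0x57, 0x57, 0x07, 0xf8, 0x1e]

  t0: 62 76 3a 56 c5 57 07 f8
  t1: c2 e1 3a 56 c5 57 57 f8
  t2: c5 e7 57 57 57 07 f8 1e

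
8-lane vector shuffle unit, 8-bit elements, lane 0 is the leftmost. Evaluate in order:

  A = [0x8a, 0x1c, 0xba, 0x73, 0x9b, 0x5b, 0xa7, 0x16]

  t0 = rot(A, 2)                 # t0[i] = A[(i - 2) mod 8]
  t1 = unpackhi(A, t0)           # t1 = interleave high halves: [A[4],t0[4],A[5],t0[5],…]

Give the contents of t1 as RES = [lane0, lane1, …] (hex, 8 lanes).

RES = [ 0x9b  0xba  0x5b  0x73  0xa7  0x9b  0x16  0x5b ]

→ t0 |a7|16|8a|1c|ba|73|9b|5b|
→ t1 |9b|ba|5b|73|a7|9b|16|5b|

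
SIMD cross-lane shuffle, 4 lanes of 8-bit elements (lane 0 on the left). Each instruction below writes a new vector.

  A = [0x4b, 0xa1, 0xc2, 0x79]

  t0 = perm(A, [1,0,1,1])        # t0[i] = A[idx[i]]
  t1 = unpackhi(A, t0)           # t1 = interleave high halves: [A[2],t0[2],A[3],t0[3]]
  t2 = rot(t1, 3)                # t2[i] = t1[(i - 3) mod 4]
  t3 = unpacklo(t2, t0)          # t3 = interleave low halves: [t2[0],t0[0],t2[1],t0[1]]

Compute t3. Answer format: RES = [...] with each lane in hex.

→ t0 |a1|4b|a1|a1|
→ t1 |c2|a1|79|a1|
→ t2 |a1|79|a1|c2|
→ t3 |a1|a1|79|4b|

RES = [0xa1, 0xa1, 0x79, 0x4b]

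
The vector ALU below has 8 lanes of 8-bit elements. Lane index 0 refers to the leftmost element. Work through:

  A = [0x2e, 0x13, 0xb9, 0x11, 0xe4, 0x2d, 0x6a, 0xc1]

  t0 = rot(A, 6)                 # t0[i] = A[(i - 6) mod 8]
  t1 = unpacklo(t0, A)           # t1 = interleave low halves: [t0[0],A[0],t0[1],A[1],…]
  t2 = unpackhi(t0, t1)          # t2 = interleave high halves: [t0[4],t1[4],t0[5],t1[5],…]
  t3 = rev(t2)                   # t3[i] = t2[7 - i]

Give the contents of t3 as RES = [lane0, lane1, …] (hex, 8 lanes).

RES = [0x11, 0x13, 0x2d, 0x2e, 0xb9, 0xc1, 0xe4, 0x6a]

→ t0 |b9|11|e4|2d|6a|c1|2e|13|
→ t1 |b9|2e|11|13|e4|b9|2d|11|
→ t2 |6a|e4|c1|b9|2e|2d|13|11|
→ t3 |11|13|2d|2e|b9|c1|e4|6a|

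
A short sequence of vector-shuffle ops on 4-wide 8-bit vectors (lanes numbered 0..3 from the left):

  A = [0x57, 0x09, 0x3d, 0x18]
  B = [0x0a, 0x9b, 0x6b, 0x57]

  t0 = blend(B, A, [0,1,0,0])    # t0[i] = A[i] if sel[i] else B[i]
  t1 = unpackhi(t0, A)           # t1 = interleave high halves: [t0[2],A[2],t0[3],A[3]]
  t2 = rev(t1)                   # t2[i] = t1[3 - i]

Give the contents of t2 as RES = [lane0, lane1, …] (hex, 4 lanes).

RES = [ 0x18  0x57  0x3d  0x6b ]

→ t0 |0a|09|6b|57|
→ t1 |6b|3d|57|18|
→ t2 |18|57|3d|6b|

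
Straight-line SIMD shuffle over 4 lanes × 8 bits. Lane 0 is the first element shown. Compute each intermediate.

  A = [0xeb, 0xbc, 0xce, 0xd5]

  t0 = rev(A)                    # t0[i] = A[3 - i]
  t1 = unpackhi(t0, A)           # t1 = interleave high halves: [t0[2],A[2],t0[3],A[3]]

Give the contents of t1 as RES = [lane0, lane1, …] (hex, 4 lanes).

RES = [ 0xbc  0xce  0xeb  0xd5 ]

  t0: d5 ce bc eb
  t1: bc ce eb d5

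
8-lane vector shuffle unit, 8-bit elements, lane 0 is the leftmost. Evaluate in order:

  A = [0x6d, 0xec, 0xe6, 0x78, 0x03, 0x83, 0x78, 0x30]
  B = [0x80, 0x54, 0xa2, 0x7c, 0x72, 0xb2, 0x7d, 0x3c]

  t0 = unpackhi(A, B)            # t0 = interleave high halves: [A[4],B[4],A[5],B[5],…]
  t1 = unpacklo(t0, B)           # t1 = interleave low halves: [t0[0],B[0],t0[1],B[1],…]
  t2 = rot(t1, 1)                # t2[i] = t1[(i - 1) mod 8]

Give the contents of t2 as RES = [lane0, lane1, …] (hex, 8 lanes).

RES = [ 0x7c  0x03  0x80  0x72  0x54  0x83  0xa2  0xb2 ]

→ t0 |03|72|83|b2|78|7d|30|3c|
→ t1 |03|80|72|54|83|a2|b2|7c|
→ t2 |7c|03|80|72|54|83|a2|b2|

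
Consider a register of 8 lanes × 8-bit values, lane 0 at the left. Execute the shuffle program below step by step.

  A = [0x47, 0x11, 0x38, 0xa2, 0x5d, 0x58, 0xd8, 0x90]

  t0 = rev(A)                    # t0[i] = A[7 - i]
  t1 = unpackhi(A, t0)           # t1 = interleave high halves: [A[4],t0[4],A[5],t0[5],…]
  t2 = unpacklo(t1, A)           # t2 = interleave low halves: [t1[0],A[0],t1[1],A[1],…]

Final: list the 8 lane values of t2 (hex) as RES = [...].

→ t0 |90|d8|58|5d|a2|38|11|47|
→ t1 |5d|a2|58|38|d8|11|90|47|
→ t2 |5d|47|a2|11|58|38|38|a2|

RES = [0x5d, 0x47, 0xa2, 0x11, 0x58, 0x38, 0x38, 0xa2]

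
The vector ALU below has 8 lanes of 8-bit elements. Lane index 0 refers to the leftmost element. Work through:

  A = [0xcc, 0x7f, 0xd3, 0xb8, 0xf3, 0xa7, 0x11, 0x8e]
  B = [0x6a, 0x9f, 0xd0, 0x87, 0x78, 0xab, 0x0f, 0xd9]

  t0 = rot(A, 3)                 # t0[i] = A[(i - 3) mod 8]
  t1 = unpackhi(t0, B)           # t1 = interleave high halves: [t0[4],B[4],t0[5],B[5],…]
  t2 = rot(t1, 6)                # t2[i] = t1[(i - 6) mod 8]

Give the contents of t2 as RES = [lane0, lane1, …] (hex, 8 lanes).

RES = [ 0xd3  0xab  0xb8  0x0f  0xf3  0xd9  0x7f  0x78 ]

  t0: a7 11 8e cc 7f d3 b8 f3
  t1: 7f 78 d3 ab b8 0f f3 d9
  t2: d3 ab b8 0f f3 d9 7f 78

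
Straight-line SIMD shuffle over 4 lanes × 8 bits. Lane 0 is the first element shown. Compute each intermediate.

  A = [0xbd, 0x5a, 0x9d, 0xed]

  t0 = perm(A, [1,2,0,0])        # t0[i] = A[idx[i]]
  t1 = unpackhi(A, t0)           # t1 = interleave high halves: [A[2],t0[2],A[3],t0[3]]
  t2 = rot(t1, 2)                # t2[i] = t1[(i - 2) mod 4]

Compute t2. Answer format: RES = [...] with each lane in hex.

RES = [ 0xed  0xbd  0x9d  0xbd ]

t0 = [0x5a, 0x9d, 0xbd, 0xbd]
t1 = [0x9d, 0xbd, 0xed, 0xbd]
t2 = [0xed, 0xbd, 0x9d, 0xbd]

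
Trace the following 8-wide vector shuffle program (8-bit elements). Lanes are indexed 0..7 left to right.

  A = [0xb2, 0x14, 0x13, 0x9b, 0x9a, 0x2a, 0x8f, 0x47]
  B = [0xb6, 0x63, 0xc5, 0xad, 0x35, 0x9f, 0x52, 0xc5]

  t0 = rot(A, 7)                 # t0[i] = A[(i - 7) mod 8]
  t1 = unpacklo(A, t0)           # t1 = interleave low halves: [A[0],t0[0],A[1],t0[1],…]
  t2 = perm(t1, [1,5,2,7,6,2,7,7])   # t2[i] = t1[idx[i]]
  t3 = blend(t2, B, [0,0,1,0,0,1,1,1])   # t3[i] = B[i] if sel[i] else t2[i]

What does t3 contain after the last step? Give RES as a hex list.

RES = [ 0x14  0x9b  0xc5  0x9a  0x9b  0x9f  0x52  0xc5 ]

→ t0 |14|13|9b|9a|2a|8f|47|b2|
→ t1 |b2|14|14|13|13|9b|9b|9a|
→ t2 |14|9b|14|9a|9b|14|9a|9a|
→ t3 |14|9b|c5|9a|9b|9f|52|c5|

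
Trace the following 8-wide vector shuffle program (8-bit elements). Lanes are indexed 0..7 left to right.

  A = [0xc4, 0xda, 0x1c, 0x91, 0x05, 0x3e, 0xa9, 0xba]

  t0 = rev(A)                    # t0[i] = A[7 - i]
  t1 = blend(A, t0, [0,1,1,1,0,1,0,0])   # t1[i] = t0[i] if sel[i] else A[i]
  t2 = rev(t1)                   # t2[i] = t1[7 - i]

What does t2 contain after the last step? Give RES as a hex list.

RES = [0xba, 0xa9, 0x1c, 0x05, 0x05, 0x3e, 0xa9, 0xc4]

  t0: ba a9 3e 05 91 1c da c4
  t1: c4 a9 3e 05 05 1c a9 ba
  t2: ba a9 1c 05 05 3e a9 c4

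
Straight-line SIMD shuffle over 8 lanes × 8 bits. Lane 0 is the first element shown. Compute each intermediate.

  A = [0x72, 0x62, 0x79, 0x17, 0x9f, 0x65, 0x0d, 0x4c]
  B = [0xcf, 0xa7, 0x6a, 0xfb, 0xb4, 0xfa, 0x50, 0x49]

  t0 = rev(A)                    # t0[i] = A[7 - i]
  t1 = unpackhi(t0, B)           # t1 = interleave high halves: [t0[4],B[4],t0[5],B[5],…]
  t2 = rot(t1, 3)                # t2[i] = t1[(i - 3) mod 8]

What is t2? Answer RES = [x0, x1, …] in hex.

t0 = [0x4c, 0x0d, 0x65, 0x9f, 0x17, 0x79, 0x62, 0x72]
t1 = [0x17, 0xb4, 0x79, 0xfa, 0x62, 0x50, 0x72, 0x49]
t2 = [0x50, 0x72, 0x49, 0x17, 0xb4, 0x79, 0xfa, 0x62]

RES = [0x50, 0x72, 0x49, 0x17, 0xb4, 0x79, 0xfa, 0x62]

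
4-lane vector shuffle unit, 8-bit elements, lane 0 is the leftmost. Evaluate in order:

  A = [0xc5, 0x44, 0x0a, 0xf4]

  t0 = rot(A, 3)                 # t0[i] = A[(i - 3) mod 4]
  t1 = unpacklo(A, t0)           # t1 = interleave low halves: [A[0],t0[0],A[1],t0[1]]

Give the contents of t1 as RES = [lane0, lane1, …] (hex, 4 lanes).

RES = [ 0xc5  0x44  0x44  0x0a ]

→ t0 |44|0a|f4|c5|
→ t1 |c5|44|44|0a|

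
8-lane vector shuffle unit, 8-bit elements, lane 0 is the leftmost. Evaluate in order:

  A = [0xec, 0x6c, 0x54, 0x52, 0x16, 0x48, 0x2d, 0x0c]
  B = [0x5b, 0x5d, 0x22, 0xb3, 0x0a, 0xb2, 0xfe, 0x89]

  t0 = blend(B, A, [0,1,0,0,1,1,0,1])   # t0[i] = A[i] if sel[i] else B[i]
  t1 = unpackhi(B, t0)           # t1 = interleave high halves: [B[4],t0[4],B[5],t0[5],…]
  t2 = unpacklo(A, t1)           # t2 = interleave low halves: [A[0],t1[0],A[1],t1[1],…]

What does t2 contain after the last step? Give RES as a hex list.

  t0: 5b 6c 22 b3 16 48 fe 0c
  t1: 0a 16 b2 48 fe fe 89 0c
  t2: ec 0a 6c 16 54 b2 52 48

RES = [0xec, 0x0a, 0x6c, 0x16, 0x54, 0xb2, 0x52, 0x48]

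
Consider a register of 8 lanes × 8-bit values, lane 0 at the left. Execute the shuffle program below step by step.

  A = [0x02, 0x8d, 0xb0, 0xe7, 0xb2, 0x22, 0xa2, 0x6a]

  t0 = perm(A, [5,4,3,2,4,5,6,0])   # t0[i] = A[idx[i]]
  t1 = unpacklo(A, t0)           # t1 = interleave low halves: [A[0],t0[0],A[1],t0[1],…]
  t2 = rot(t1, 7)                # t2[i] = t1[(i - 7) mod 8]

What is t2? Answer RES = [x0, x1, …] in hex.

→ t0 |22|b2|e7|b0|b2|22|a2|02|
→ t1 |02|22|8d|b2|b0|e7|e7|b0|
→ t2 |22|8d|b2|b0|e7|e7|b0|02|

RES = [0x22, 0x8d, 0xb2, 0xb0, 0xe7, 0xe7, 0xb0, 0x02]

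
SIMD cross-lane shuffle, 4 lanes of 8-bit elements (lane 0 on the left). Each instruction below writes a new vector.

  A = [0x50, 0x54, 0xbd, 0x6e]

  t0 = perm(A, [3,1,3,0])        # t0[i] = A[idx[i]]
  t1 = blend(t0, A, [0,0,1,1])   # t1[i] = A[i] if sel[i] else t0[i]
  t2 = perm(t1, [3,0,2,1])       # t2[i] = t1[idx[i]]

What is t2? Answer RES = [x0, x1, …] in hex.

→ t0 |6e|54|6e|50|
→ t1 |6e|54|bd|6e|
→ t2 |6e|6e|bd|54|

RES = [ 0x6e  0x6e  0xbd  0x54 ]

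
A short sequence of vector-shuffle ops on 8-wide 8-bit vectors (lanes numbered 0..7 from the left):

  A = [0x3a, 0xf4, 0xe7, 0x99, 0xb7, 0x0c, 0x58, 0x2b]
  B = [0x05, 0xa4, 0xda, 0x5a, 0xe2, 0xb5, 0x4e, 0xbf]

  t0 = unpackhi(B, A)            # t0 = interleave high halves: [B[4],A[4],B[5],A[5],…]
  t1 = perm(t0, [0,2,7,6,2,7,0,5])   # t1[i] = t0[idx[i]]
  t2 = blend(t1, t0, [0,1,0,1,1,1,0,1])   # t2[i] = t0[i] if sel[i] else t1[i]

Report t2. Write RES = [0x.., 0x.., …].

RES = [0xe2, 0xb7, 0x2b, 0x0c, 0x4e, 0x58, 0xe2, 0x2b]

t0 = [0xe2, 0xb7, 0xb5, 0x0c, 0x4e, 0x58, 0xbf, 0x2b]
t1 = [0xe2, 0xb5, 0x2b, 0xbf, 0xb5, 0x2b, 0xe2, 0x58]
t2 = [0xe2, 0xb7, 0x2b, 0x0c, 0x4e, 0x58, 0xe2, 0x2b]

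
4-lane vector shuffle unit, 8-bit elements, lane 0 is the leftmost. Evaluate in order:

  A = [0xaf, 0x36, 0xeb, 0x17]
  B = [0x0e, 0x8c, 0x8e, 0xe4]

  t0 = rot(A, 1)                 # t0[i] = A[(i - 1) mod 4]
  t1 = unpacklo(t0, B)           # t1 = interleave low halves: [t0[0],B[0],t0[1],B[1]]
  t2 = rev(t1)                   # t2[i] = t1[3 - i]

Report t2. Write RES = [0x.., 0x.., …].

RES = [0x8c, 0xaf, 0x0e, 0x17]

  t0: 17 af 36 eb
  t1: 17 0e af 8c
  t2: 8c af 0e 17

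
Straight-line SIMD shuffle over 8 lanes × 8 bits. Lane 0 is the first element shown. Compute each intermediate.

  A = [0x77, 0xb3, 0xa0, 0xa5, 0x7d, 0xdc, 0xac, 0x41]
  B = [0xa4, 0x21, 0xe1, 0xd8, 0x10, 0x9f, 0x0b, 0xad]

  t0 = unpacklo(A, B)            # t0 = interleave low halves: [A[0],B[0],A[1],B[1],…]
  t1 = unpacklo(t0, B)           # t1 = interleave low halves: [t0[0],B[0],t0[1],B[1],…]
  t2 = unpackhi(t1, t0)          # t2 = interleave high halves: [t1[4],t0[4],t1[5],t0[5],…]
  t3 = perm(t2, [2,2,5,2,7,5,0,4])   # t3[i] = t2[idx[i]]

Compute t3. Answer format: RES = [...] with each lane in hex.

  t0: 77 a4 b3 21 a0 e1 a5 d8
  t1: 77 a4 a4 21 b3 e1 21 d8
  t2: b3 a0 e1 e1 21 a5 d8 d8
  t3: e1 e1 a5 e1 d8 a5 b3 21

RES = [0xe1, 0xe1, 0xa5, 0xe1, 0xd8, 0xa5, 0xb3, 0x21]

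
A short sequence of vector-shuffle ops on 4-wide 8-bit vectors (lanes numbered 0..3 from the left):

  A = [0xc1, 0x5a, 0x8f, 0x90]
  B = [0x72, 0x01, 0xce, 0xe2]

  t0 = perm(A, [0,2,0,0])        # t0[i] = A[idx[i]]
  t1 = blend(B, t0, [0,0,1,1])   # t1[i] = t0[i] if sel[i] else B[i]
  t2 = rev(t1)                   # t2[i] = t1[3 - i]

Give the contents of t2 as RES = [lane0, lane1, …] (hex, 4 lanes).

RES = [ 0xc1  0xc1  0x01  0x72 ]

t0 = [0xc1, 0x8f, 0xc1, 0xc1]
t1 = [0x72, 0x01, 0xc1, 0xc1]
t2 = [0xc1, 0xc1, 0x01, 0x72]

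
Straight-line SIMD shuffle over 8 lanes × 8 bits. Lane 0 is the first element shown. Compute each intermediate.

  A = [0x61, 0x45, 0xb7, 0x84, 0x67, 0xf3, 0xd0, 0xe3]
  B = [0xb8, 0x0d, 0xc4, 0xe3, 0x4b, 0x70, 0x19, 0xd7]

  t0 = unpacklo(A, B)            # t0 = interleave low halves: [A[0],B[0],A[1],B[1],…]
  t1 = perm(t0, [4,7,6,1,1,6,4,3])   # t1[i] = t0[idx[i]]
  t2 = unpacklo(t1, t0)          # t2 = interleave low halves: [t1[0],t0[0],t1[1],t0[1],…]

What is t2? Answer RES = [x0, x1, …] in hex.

→ t0 |61|b8|45|0d|b7|c4|84|e3|
→ t1 |b7|e3|84|b8|b8|84|b7|0d|
→ t2 |b7|61|e3|b8|84|45|b8|0d|

RES = [ 0xb7  0x61  0xe3  0xb8  0x84  0x45  0xb8  0x0d ]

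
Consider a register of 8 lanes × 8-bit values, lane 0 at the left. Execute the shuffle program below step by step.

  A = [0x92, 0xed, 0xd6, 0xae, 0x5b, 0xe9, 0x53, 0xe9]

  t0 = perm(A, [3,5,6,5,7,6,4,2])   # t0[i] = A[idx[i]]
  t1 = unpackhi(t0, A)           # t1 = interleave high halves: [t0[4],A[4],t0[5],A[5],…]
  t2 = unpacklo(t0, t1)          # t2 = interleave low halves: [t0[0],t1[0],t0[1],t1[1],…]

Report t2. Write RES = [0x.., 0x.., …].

RES = [0xae, 0xe9, 0xe9, 0x5b, 0x53, 0x53, 0xe9, 0xe9]

→ t0 |ae|e9|53|e9|e9|53|5b|d6|
→ t1 |e9|5b|53|e9|5b|53|d6|e9|
→ t2 |ae|e9|e9|5b|53|53|e9|e9|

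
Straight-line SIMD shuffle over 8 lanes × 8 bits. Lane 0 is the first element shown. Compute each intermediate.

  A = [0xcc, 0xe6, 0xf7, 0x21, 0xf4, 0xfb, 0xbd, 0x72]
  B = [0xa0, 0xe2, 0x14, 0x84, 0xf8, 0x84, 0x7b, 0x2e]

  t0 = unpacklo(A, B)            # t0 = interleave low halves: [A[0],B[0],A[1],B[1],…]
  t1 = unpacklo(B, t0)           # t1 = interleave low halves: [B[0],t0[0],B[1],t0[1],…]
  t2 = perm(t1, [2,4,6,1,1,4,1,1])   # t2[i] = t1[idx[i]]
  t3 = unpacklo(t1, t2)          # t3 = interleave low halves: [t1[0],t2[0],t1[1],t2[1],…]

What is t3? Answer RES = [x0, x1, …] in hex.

RES = [0xa0, 0xe2, 0xcc, 0x14, 0xe2, 0x84, 0xa0, 0xcc]

→ t0 |cc|a0|e6|e2|f7|14|21|84|
→ t1 |a0|cc|e2|a0|14|e6|84|e2|
→ t2 |e2|14|84|cc|cc|14|cc|cc|
→ t3 |a0|e2|cc|14|e2|84|a0|cc|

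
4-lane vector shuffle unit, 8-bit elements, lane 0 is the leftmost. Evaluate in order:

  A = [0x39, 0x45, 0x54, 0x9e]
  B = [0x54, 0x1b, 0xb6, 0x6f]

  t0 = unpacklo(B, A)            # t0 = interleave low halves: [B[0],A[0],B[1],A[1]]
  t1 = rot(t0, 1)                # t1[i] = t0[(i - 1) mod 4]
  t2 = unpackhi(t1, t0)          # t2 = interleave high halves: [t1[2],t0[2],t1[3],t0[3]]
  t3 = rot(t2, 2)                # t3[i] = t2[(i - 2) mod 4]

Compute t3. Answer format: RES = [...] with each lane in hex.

  t0: 54 39 1b 45
  t1: 45 54 39 1b
  t2: 39 1b 1b 45
  t3: 1b 45 39 1b

RES = [ 0x1b  0x45  0x39  0x1b ]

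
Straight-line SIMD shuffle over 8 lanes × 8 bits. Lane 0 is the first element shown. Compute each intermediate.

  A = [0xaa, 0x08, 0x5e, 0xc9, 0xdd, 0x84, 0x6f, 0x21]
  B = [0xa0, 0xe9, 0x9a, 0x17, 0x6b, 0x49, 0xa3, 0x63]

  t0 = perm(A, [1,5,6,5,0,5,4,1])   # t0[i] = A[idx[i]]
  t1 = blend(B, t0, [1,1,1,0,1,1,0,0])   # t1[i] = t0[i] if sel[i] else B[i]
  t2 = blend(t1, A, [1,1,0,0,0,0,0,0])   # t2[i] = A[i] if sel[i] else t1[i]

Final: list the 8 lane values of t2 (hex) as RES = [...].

→ t0 |08|84|6f|84|aa|84|dd|08|
→ t1 |08|84|6f|17|aa|84|a3|63|
→ t2 |aa|08|6f|17|aa|84|a3|63|

RES = [ 0xaa  0x08  0x6f  0x17  0xaa  0x84  0xa3  0x63 ]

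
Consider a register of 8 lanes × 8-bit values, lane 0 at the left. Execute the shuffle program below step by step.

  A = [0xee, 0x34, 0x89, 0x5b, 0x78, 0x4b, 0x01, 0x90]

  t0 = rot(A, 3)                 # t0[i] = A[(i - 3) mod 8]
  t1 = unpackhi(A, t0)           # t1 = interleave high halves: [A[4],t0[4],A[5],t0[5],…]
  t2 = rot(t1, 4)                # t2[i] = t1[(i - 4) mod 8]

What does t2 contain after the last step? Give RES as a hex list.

RES = [0x01, 0x5b, 0x90, 0x78, 0x78, 0x34, 0x4b, 0x89]

  t0: 4b 01 90 ee 34 89 5b 78
  t1: 78 34 4b 89 01 5b 90 78
  t2: 01 5b 90 78 78 34 4b 89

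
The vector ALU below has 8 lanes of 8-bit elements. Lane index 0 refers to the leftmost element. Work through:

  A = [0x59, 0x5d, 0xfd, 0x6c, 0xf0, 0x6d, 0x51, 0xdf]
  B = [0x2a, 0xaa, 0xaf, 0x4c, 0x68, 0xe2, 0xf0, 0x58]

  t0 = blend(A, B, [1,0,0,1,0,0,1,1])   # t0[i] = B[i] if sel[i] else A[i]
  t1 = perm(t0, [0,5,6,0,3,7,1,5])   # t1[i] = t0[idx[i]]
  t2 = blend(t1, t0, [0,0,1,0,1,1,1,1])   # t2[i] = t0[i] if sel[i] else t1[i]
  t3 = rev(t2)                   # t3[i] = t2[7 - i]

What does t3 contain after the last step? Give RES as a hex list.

→ t0 |2a|5d|fd|4c|f0|6d|f0|58|
→ t1 |2a|6d|f0|2a|4c|58|5d|6d|
→ t2 |2a|6d|fd|2a|f0|6d|f0|58|
→ t3 |58|f0|6d|f0|2a|fd|6d|2a|

RES = [ 0x58  0xf0  0x6d  0xf0  0x2a  0xfd  0x6d  0x2a ]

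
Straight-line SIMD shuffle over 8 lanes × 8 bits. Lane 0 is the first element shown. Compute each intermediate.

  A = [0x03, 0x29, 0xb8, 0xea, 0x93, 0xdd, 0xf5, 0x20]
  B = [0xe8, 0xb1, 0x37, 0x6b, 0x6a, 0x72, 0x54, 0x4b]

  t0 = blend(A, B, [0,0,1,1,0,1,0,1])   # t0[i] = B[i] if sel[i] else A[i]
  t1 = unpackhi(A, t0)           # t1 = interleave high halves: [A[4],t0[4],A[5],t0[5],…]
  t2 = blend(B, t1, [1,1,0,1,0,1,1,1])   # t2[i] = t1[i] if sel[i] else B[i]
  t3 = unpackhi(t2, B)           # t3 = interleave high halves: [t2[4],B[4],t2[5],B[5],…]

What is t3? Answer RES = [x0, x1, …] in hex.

t0 = [0x03, 0x29, 0x37, 0x6b, 0x93, 0x72, 0xf5, 0x4b]
t1 = [0x93, 0x93, 0xdd, 0x72, 0xf5, 0xf5, 0x20, 0x4b]
t2 = [0x93, 0x93, 0x37, 0x72, 0x6a, 0xf5, 0x20, 0x4b]
t3 = [0x6a, 0x6a, 0xf5, 0x72, 0x20, 0x54, 0x4b, 0x4b]

RES = [ 0x6a  0x6a  0xf5  0x72  0x20  0x54  0x4b  0x4b ]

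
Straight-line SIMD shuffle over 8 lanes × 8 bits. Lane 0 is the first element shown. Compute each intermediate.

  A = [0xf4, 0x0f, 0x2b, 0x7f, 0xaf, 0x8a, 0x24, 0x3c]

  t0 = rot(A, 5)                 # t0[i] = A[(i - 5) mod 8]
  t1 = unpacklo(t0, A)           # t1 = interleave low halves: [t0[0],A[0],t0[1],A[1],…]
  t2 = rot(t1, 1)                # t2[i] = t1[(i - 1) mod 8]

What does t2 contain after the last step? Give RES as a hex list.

→ t0 |7f|af|8a|24|3c|f4|0f|2b|
→ t1 |7f|f4|af|0f|8a|2b|24|7f|
→ t2 |7f|7f|f4|af|0f|8a|2b|24|

RES = [0x7f, 0x7f, 0xf4, 0xaf, 0x0f, 0x8a, 0x2b, 0x24]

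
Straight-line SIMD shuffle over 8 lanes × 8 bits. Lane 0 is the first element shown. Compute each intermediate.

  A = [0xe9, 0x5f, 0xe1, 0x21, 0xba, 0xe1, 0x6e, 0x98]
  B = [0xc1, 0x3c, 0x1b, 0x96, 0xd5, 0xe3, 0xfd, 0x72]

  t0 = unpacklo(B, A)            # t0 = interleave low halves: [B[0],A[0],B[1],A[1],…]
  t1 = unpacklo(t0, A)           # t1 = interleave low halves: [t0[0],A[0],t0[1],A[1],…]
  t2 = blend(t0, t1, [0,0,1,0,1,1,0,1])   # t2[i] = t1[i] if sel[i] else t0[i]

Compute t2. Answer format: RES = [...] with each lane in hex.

  t0: c1 e9 3c 5f 1b e1 96 21
  t1: c1 e9 e9 5f 3c e1 5f 21
  t2: c1 e9 e9 5f 3c e1 96 21

RES = [0xc1, 0xe9, 0xe9, 0x5f, 0x3c, 0xe1, 0x96, 0x21]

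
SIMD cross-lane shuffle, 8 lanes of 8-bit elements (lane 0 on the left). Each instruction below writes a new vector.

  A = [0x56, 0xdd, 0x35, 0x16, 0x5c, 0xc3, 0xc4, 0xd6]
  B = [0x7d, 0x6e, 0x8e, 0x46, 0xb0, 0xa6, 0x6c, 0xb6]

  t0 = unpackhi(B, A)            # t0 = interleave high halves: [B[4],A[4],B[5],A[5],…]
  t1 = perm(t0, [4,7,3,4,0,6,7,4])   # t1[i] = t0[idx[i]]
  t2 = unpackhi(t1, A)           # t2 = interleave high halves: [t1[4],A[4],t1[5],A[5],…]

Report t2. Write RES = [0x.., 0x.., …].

  t0: b0 5c a6 c3 6c c4 b6 d6
  t1: 6c d6 c3 6c b0 b6 d6 6c
  t2: b0 5c b6 c3 d6 c4 6c d6

RES = [0xb0, 0x5c, 0xb6, 0xc3, 0xd6, 0xc4, 0x6c, 0xd6]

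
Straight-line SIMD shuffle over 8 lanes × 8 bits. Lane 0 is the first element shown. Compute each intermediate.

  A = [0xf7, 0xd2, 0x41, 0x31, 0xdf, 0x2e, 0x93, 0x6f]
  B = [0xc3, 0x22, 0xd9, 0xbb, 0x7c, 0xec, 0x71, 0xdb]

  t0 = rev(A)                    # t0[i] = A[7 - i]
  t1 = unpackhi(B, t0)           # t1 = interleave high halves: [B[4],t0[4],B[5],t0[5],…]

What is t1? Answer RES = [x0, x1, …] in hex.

t0 = [0x6f, 0x93, 0x2e, 0xdf, 0x31, 0x41, 0xd2, 0xf7]
t1 = [0x7c, 0x31, 0xec, 0x41, 0x71, 0xd2, 0xdb, 0xf7]

RES = [ 0x7c  0x31  0xec  0x41  0x71  0xd2  0xdb  0xf7 ]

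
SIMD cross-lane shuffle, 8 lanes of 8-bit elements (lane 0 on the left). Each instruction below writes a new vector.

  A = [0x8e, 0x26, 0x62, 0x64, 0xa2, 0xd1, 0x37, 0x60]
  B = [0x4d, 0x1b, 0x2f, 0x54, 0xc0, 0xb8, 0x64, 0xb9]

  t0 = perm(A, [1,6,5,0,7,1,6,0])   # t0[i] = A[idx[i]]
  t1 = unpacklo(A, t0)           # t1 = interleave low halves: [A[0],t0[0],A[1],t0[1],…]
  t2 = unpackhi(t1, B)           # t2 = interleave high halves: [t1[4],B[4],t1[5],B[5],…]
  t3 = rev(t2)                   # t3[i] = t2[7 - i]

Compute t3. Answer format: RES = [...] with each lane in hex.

RES = [0xb9, 0x8e, 0x64, 0x64, 0xb8, 0xd1, 0xc0, 0x62]

t0 = [0x26, 0x37, 0xd1, 0x8e, 0x60, 0x26, 0x37, 0x8e]
t1 = [0x8e, 0x26, 0x26, 0x37, 0x62, 0xd1, 0x64, 0x8e]
t2 = [0x62, 0xc0, 0xd1, 0xb8, 0x64, 0x64, 0x8e, 0xb9]
t3 = [0xb9, 0x8e, 0x64, 0x64, 0xb8, 0xd1, 0xc0, 0x62]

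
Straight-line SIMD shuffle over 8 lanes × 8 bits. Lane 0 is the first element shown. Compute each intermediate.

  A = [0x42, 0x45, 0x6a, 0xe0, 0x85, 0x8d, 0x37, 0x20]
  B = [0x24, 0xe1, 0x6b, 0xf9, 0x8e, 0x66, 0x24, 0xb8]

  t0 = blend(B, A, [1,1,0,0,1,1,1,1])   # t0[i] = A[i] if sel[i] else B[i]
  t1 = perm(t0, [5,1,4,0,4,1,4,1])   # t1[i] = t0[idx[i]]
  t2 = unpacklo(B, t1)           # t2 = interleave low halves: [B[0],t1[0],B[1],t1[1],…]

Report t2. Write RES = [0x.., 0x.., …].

→ t0 |42|45|6b|f9|85|8d|37|20|
→ t1 |8d|45|85|42|85|45|85|45|
→ t2 |24|8d|e1|45|6b|85|f9|42|

RES = [ 0x24  0x8d  0xe1  0x45  0x6b  0x85  0xf9  0x42 ]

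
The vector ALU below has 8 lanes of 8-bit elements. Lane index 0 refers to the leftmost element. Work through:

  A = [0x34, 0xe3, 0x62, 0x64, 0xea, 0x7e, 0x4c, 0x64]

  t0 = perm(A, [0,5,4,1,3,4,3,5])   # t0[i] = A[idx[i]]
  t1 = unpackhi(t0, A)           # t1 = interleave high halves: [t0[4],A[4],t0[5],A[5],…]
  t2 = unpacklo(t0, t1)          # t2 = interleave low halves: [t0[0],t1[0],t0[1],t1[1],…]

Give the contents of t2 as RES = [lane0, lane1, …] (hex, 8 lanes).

RES = [ 0x34  0x64  0x7e  0xea  0xea  0xea  0xe3  0x7e ]

→ t0 |34|7e|ea|e3|64|ea|64|7e|
→ t1 |64|ea|ea|7e|64|4c|7e|64|
→ t2 |34|64|7e|ea|ea|ea|e3|7e|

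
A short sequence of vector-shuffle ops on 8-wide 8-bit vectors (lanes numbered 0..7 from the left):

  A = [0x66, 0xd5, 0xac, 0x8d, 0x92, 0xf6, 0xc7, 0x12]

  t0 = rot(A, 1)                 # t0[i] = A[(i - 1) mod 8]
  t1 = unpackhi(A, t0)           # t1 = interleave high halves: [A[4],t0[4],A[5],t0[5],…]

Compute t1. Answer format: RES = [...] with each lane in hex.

t0 = [0x12, 0x66, 0xd5, 0xac, 0x8d, 0x92, 0xf6, 0xc7]
t1 = [0x92, 0x8d, 0xf6, 0x92, 0xc7, 0xf6, 0x12, 0xc7]

RES = [ 0x92  0x8d  0xf6  0x92  0xc7  0xf6  0x12  0xc7 ]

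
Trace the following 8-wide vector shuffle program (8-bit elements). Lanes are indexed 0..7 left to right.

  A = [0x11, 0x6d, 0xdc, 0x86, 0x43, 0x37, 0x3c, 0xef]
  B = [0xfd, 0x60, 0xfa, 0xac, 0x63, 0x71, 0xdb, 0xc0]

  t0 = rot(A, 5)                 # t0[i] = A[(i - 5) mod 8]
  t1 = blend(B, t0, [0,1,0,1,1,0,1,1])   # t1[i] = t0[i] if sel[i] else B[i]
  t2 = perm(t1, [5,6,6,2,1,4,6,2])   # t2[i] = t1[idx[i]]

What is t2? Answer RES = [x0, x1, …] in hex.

  t0: 86 43 37 3c ef 11 6d dc
  t1: fd 43 fa 3c ef 71 6d dc
  t2: 71 6d 6d fa 43 ef 6d fa

RES = [0x71, 0x6d, 0x6d, 0xfa, 0x43, 0xef, 0x6d, 0xfa]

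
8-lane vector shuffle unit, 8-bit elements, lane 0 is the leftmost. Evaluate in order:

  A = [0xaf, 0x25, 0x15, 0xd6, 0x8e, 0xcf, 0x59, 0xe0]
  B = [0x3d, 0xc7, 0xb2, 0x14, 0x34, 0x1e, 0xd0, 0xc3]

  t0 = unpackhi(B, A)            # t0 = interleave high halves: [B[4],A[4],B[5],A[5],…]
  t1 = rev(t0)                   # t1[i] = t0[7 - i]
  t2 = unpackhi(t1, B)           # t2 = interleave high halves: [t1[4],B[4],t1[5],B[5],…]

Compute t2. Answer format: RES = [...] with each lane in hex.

RES = [0xcf, 0x34, 0x1e, 0x1e, 0x8e, 0xd0, 0x34, 0xc3]

t0 = [0x34, 0x8e, 0x1e, 0xcf, 0xd0, 0x59, 0xc3, 0xe0]
t1 = [0xe0, 0xc3, 0x59, 0xd0, 0xcf, 0x1e, 0x8e, 0x34]
t2 = [0xcf, 0x34, 0x1e, 0x1e, 0x8e, 0xd0, 0x34, 0xc3]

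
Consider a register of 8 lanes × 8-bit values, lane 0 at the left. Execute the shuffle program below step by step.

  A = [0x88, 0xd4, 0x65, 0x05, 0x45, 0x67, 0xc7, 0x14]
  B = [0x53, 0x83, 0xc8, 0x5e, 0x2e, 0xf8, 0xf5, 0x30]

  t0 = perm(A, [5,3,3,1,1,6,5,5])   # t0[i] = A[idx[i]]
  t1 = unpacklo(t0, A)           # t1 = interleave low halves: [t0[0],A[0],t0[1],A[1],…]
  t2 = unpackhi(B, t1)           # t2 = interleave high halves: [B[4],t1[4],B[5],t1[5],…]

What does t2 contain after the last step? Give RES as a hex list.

t0 = [0x67, 0x05, 0x05, 0xd4, 0xd4, 0xc7, 0x67, 0x67]
t1 = [0x67, 0x88, 0x05, 0xd4, 0x05, 0x65, 0xd4, 0x05]
t2 = [0x2e, 0x05, 0xf8, 0x65, 0xf5, 0xd4, 0x30, 0x05]

RES = [ 0x2e  0x05  0xf8  0x65  0xf5  0xd4  0x30  0x05 ]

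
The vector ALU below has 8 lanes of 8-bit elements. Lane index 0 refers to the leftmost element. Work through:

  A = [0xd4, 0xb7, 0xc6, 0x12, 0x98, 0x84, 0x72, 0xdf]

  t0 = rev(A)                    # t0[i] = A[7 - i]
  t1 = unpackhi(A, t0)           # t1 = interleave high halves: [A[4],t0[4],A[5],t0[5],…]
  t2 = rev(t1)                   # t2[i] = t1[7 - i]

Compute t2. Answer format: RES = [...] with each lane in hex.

RES = [0xd4, 0xdf, 0xb7, 0x72, 0xc6, 0x84, 0x12, 0x98]

  t0: df 72 84 98 12 c6 b7 d4
  t1: 98 12 84 c6 72 b7 df d4
  t2: d4 df b7 72 c6 84 12 98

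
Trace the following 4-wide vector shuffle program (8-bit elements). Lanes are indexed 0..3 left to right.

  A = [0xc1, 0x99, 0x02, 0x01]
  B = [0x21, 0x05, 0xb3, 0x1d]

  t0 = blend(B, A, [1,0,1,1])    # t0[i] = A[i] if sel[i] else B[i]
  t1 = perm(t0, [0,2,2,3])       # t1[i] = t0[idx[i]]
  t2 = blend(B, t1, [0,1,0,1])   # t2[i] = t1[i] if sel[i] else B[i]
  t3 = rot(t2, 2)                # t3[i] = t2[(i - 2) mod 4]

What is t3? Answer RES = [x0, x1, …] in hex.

RES = [0xb3, 0x01, 0x21, 0x02]

t0 = [0xc1, 0x05, 0x02, 0x01]
t1 = [0xc1, 0x02, 0x02, 0x01]
t2 = [0x21, 0x02, 0xb3, 0x01]
t3 = [0xb3, 0x01, 0x21, 0x02]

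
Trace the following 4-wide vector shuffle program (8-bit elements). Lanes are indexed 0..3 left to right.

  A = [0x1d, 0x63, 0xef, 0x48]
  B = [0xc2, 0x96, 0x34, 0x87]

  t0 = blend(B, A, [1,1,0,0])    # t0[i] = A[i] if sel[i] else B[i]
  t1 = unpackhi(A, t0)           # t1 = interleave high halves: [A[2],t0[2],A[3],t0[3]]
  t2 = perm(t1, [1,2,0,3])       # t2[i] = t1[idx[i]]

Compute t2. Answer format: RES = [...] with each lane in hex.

RES = [0x34, 0x48, 0xef, 0x87]

t0 = [0x1d, 0x63, 0x34, 0x87]
t1 = [0xef, 0x34, 0x48, 0x87]
t2 = [0x34, 0x48, 0xef, 0x87]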